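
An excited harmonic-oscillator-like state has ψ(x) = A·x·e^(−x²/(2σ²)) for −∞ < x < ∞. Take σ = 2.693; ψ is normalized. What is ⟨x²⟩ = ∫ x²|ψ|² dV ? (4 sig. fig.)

⟨x^2⟩ ≈ 10.88

⟨x²⟩ = ∫ x^2 |ψ|² dx over the full domain.
Evaluating both integrals, ⟨x²⟩ = 3·σ^2/2.
Putting σ = 2.693 gives 10.878.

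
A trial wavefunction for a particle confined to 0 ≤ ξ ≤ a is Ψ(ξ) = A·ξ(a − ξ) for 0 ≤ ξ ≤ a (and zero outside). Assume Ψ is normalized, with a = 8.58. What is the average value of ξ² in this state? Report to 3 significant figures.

⟨ξ^2⟩ ≈ 21.0

⟨ξ²⟩ = ∫ ξ^2 |Ψ|² dξ over the full domain.
The ratio of the moment integral to the normalization integral gives ⟨ξ²⟩ = 2·a^2/7.
With a = 8.58, ⟨ξ^2⟩ = 21.03.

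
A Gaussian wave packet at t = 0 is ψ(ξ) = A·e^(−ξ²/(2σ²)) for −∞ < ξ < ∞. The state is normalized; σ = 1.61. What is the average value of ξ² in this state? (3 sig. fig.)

⟨ξ^2⟩ ≈ 1.30

The expectation value is the |ψ|²-weighted average of ξ^2: ∫ ξ^2|ψ|² dξ.
The ratio of the moment integral to the normalization integral gives ⟨ξ²⟩ = σ^2/2.
Putting σ = 1.61 gives 1.296.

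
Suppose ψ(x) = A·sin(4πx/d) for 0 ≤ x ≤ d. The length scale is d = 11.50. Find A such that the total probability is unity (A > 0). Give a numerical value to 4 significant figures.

Normalization requires ∫|ψ|² dx = 1, integrated from 0 to d.
Carrying out the integral gives A² · d/2.
Hence A² = 1/[d/2].
With d = 11.50: A² = 0.17391 and A = 0.41703.

A ≈ 0.4170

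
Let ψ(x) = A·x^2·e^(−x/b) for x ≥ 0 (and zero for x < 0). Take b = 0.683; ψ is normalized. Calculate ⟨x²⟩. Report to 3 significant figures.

⟨x^2⟩ ≈ 3.50

The expectation value is the |ψ|²-weighted average of x^2: ∫ x^2|ψ|² dx.
The ratio of the moment integral to the normalization integral gives ⟨x²⟩ = 15·b^2/2.
Putting b = 0.683 gives 3.499.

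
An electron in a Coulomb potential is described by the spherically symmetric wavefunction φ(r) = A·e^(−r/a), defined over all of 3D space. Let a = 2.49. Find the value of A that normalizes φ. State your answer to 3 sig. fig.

A ≈ 0.144

Normalization requires ∫|φ|² 4πr² dr = 1, integrated from 0 to ∞.
(Spherical symmetry: dV = 4πr² dr.)
With ∫₀^∞ r^2 e^(−αr) dr = 2!/α^3, carrying out the integral gives A² · π·a^3.
Setting this equal to 1 gives A² = 1/(π·a^3).
With a = 2.49: A² = 0.02062 and A = 0.1436.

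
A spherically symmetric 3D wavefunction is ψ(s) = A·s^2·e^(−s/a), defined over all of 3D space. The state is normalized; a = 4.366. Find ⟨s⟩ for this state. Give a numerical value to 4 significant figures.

⟨s⟩ ≈ 15.28

The expectation value is the |ψ|²-weighted average of s: ∫ s|ψ|² 4πs² ds.
Evaluating both integrals, ⟨s⟩ = 7·a/2.
With a = 4.366, ⟨s⟩ = 15.281.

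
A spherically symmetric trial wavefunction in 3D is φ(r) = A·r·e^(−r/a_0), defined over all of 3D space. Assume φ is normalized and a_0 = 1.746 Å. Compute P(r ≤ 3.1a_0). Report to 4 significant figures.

P = ∫ |φ|² 4πr² dr over r ≤ 3.1a_0.
Normalization gives A² = 1/(3·π·a_0^5).
Let u = r/a_0; then A², 4π and the length scale all cancel, so P = ∫_{0}^{3.1} u^4·e^(-2·u) du ÷ ∫_{0}^{∞} u^4·e^(-2·u) du.
Using ∫ u^4·e^(-2·u) du = -(u^4/2 + u^3 + 3·u^2/2 + 3·u/2 + 3/4)·e^(-2·u), the numerator is ≈ 0.555617 and the denominator is 3/4.
Taking the ratio yields P = 0.74082.

P ≈ 0.7408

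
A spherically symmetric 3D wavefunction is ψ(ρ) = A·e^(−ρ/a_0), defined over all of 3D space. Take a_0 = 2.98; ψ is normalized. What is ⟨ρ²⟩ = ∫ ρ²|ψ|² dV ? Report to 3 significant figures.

⟨ρ^2⟩ ≈ 26.6

⟨ρ²⟩ = ∫ ρ^2 |ψ|² 4πρ² dρ over the full domain.
Recall ∫₀^∞ ρ^m e^(−ρ/β) dρ = m!·β^(m+1), evaluating both integrals, ⟨ρ²⟩ = 3·a_0^2.
Putting a_0 = 2.98 gives 26.64.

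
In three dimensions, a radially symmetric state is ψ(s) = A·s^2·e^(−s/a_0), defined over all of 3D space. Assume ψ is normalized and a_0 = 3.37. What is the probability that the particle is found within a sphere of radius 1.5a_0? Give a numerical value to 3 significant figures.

P = ∫ |ψ|² 4πs² ds over s ≤ 1.5a_0.
A² is fixed by ∫₀^∞ 4πs²|ψ|² ds = 1, i.e. A² = (45·π·a_0^7/2)^(−1).
In terms of u = s/a_0 (A², 4π and the length scale all cancel between numerator and denominator), P = [∫_{0}^{1.5} u^6·e^(-2·u) du] / [∫_{0}^{∞} u^6·e^(-2·u) du].
An antiderivative of u^6·e^(-2·u) is -(4·u^6 + 12·u^5 + 30·u^4 + 60·u^3 + 90·u^2 + 90·u + 45)·e^(-2·u)/8; evaluating from 0 to 1.5 gives ≈ 0.18849, while the full integral is 45/8.
The region integral divided by the full integral gives P = 0.03351.

P ≈ 0.0335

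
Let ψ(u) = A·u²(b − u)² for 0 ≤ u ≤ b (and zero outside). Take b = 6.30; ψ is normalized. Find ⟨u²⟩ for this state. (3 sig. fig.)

The expectation value is the |ψ|²-weighted average of u^2: ∫ u^2|ψ|² du.
Since the A² factors cancel between numerator and denominator, ⟨u²⟩ = 3·b^2/11.
With b = 6.30, ⟨u^2⟩ = 10.82.

⟨u^2⟩ ≈ 10.8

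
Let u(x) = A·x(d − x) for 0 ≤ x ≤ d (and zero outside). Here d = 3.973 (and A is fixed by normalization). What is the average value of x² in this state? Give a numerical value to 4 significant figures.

The expectation value is the |u|²-weighted average of x^2: ∫ x^2|u|² dx.
Evaluating both integrals, ⟨x²⟩ = 2·d^2/7.
With d = 3.973, ⟨x^2⟩ = 4.5099.

⟨x^2⟩ ≈ 4.510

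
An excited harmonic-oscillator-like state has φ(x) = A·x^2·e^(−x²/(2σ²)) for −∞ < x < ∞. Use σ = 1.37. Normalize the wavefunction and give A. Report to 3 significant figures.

A ≈ 0.395

The normalization condition is ∫|φ|² dx = 1 from −∞ to ∞.
The integral (without the A² prefactor) comes out to 3·√(π)·σ^5/4.
With σ = 1.37: A² = 0.1559 and A = 0.3948.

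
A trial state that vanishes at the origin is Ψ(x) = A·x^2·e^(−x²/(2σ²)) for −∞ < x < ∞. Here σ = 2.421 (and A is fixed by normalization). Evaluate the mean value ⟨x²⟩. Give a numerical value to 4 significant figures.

⟨x^2⟩ ≈ 14.65

The expectation value is the |Ψ|²-weighted average of x^2: ∫ x^2|Ψ|² dx.
Since the A² factors cancel between numerator and denominator, ⟨x²⟩ = 5·σ^2/2.
With σ = 2.421, ⟨x^2⟩ = 14.653.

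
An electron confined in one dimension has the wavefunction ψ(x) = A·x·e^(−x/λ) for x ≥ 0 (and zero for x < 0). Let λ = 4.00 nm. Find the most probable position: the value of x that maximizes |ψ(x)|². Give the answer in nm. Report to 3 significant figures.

Set d/dx [|ψ(x)|²] = 0 and solve for x > 0.
Solving yields x = λ.
With λ = 4.00, the most probable position is 4.000 nm.

x ≈ 4.00 nm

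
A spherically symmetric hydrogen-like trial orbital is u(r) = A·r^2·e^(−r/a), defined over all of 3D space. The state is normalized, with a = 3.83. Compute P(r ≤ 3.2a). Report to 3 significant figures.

With dV = 4πr²dr, the probability is ∫|u|² dV over r ≤ 3.2a.
Normalization gives A² = 1/(45·π·a^7/2).
In terms of t = r/a (A², 4π and the length scale all cancel between numerator and denominator), P = [∫_{0}^{3.2} t^6·e^(-2·t) dt] / [∫_{0}^{∞} t^6·e^(-2·t) dt].
An antiderivative of t^6·e^(-2·t) is -(4·t^6 + 12·t^5 + 30·t^4 + 60·t^3 + 90·t^2 + 90·t + 45)·e^(-2·t)/8; evaluating from 0 to 3.2 gives ≈ 2.5744, while the full integral is 45/8.
The region integral divided by the full integral gives P = 0.4577.

P ≈ 0.458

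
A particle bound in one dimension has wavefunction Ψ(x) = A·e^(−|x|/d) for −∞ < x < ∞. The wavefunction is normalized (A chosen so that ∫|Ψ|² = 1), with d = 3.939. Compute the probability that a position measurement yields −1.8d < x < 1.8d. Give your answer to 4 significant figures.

|Ψ|² is the probability density, so P = ∫_{−1.8d}^{1.8d} |Ψ|² dx.
Since A² = 1/(d), this is the region integral divided by the full normalization integral.
Both integrals are even about x = 0, so only the x ≥ 0 halves are needed (the factors of 2 cancel). Let u = x/d; then A² and the length scale cancel, so P = ∫_{0}^{1.8} e^(-2·u) du ÷ ∫_{0}^{∞} e^(-2·u) du.
An antiderivative of e^(-2·u) is -e^(-2·u)/2; evaluating from 0 to 1.8 gives 1/2 - e^(-18/5)/2, while the full integral is 1/2.
Evaluating gives P = 0.97268.

P ≈ 0.9727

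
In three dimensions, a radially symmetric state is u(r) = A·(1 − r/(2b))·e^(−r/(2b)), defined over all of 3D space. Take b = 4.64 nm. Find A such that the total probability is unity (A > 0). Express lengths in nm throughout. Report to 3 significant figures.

A ≈ 0.0200 nm^(-3/2)

The normalization condition is ∫|u|² 4πr² dr = 1 from 0 to ∞.
(Spherical symmetry: dV = 4πr² dr.)
With ∫₀^∞ r^4 e^(−αr) dr = 4!/α^5, ∫|u|² 4πr² dr = A²·(8·π·b^3).
Setting this equal to 1 gives A² = 1/(8·π·b^3).
With b = 4.64: A² = 0.0003983 and A = 0.01996.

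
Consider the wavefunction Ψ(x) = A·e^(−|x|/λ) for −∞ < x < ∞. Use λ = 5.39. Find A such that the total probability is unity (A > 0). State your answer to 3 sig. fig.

A ≈ 0.431

The normalization condition is ∫|Ψ|² dx = 1 from −∞ to ∞.
∫|Ψ|² dx = A²·(λ).
So A² = (λ)^(−1).
Plugging in λ = 5.39 yields A = 0.4307.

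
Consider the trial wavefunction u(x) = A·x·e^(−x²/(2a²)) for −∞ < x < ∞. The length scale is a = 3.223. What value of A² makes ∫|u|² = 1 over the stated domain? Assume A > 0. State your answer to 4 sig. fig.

We need A² ∫|f|² dx = 1, taking the integral from −∞ to ∞.
The integral (without the A² prefactor) comes out to √(π)·a^3/2.
So A² = (√(π)·a^3/2)^(−1).
With a = 3.223: A² = 0.033703 and A = 0.18358.

A^2 ≈ 0.03370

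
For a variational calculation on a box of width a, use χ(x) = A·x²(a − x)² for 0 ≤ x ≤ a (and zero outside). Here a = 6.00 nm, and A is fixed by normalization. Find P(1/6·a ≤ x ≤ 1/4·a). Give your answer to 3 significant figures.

The probability is P = ∫ |χ|² dx over [1/6·a, 1/4·a].
Since A² = 1/(a^9/630), this is the region integral divided by the full normalization integral.
Let u = x/a; then A² and the length scale cancel, so P = ∫_{1/6}^{1/4} u^4·(1 - u)^4 du ÷ ∫_{0}^{1} u^4·(1 - u)^4 du.
An antiderivative of u^4·(1 - u)^4 is u^5·(70·u^4 - 315·u^3 + 540·u^2 - 420·u + 126)/630; evaluating from 1/6 to 1/4 gives ≈ 0.000063456, while the full integral is 1/630.
Taking the ratio, P = 0.03998.

P ≈ 0.0400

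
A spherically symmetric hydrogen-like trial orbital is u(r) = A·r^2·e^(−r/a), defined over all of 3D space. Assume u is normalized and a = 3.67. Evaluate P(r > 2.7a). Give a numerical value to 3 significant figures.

With dV = 4πr²dr, the probability is ∫|u|² dV over r > 2.7a.
The full normalization integral is A²·[45·π·a^7/2] = 1, fixing A².
Let t = r/a; then A², 4π and the length scale all cancel, so P = ∫_{2.7}^{∞} t^6·e^(-2·t) dt ÷ ∫_{0}^{∞} t^6·e^(-2·t) dt.
Using ∫ t^6·e^(-2·t) dt = -(4·t^6 + 12·t^5 + 30·t^4 + 60·t^3 + 90·t^2 + 90·t + 45)·e^(-2·t)/8, the numerator is ≈ 3.9469 and the denominator is 45/8.
The region integral divided by the full integral gives P = 0.7017.

P ≈ 0.702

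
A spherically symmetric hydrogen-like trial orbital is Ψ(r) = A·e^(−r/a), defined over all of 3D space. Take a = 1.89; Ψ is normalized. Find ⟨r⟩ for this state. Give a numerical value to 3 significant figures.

The expectation value is the |Ψ|²-weighted average of r: ∫ r|Ψ|² 4πr² dr.
Since the A² factors cancel between numerator and denominator, ⟨r⟩ = 3·a/2.
Putting a = 1.89 gives 2.835.

⟨r⟩ ≈ 2.84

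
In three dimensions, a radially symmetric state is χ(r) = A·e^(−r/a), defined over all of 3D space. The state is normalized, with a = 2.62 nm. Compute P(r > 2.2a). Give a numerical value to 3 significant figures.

P ≈ 0.185

Integrate the radial probability density 4πr²|χ|² over r > 2.2a.
A² is fixed by ∫₀^∞ 4πr²|χ|² dr = 1, i.e. A² = (π·a^3)^(−1).
Substituting u = r/a, A², 4π and the length scale all cancel in the ratio: P = ∫_{2.2}^{∞} u^2·e^(-2·u) du / ∫_{0}^{∞} u^2·e^(-2·u) du.
Using ∫ u^2·e^(-2·u) du = -(2·u^2 + 2·u + 1)·e^(-2·u)/4, the numerator is 377·e^(-22/5)/100 and the denominator is 1/4.
This evaluates to P = 0.1851.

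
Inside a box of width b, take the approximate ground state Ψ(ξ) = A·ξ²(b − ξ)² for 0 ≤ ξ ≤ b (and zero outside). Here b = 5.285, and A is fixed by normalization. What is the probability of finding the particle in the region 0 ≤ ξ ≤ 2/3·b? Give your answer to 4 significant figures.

P = ∫_{0}^{2/3·b} |Ψ(ξ)|² dξ.
With A² fixed by ∫|Ψ|² = 1, i.e. A² = (b^9/630)^(−1), substitute and integrate.
Let u = ξ/b; then A² and the length scale cancel, so P = ∫_{0}^{2/3} u^4·(1 - u)^4 du ÷ ∫_{0}^{1} u^4·(1 - u)^4 du.
With ∫ u^4·(1 - u)^4 du = u^5·(70·u^4 - 315·u^3 + 540·u^2 - 420·u + 126)/630 + C, the region integral is ≈ 0.00135739 and the full one is 1/630.
This works out to P = 0.85515.

P ≈ 0.8552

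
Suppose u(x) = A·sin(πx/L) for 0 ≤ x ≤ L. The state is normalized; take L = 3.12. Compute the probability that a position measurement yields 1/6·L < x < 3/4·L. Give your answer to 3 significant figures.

P ≈ 0.880

P = ∫_{1/6·L}^{3/4·L} |u(x)|² dx.
The normalization integral ∫|u|²dx over the whole domain equals L/2·A², and A² cancels in the ratio.
In terms of t = x/L (A² and the length scale cancel between numerator and denominator), P = [∫_{1/6}^{3/4} sin(π·t)^2 dt] / [∫_{0}^{1} sin(π·t)^2 dt].
Using ∫ sin(π·t)^2 dt = t/2 - sin(2·π·t)/(4·π), the numerator is √(3)/(8·π) + 1/(4·π) + 7/24 and the denominator is 1/2.
This works out to P = (3·√(3) + 6 + 7·π)/(12·π).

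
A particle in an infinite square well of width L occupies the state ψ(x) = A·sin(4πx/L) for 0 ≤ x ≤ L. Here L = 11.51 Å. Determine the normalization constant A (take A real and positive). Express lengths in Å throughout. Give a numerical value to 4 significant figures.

Normalization requires ∫|ψ|² dx = 1, integrated from 0 to L.
Using sin²θ = (1 − cos 2θ)/2, ∫|ψ|² dx = A²·(L/2).
With L = 11.51: A² = 0.17376 and A = 0.41685.

A ≈ 0.4168 Å^(-1/2)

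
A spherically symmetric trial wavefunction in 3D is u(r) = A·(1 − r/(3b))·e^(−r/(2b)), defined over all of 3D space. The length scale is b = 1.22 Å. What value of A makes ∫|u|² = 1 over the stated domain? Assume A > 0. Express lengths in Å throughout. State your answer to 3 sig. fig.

Require ∫ |u|² 4πr² dr = 1 over the whole domain.
The angular integral contributes 4π, leaving ∫₀^∞ r²|u|² dr.
Using ∫₀^∞ rⁿ e^(−αr) dr = n!/αⁿ⁺¹, the integral (without the A² prefactor) comes out to 8·π·b^3/3.
So A² = (8·π·b^3/3)^(−1).
Substituting b = 1.22 gives A² = 0.06574, so A = 0.2564.

A ≈ 0.256 Å^(-3/2)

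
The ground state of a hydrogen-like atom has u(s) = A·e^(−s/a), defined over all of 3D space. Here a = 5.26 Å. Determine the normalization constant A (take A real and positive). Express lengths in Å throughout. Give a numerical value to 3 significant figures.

A ≈ 0.0468 Å^(-3/2)

Require ∫ |u|² 4πs² ds = 1 over the whole domain.
In 3D with spherical symmetry the volume element is 4πs² ds.
Using ∫₀^∞ sⁿ e^(−αs) ds = n!/αⁿ⁺¹, carrying out the integral gives A² · π·a^3.
Setting this equal to 1 gives A² = 1/(π·a^3).
With a = 5.26: A² = 0.002187 and A = 0.04677.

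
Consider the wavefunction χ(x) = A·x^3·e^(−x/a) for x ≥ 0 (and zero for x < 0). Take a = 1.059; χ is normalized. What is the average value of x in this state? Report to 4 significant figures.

⟨x⟩ ≈ 3.707

By definition ⟨x⟩ = ∫ x |χ(x)|² dx.
The ratio of the moment integral to the normalization integral gives ⟨x⟩ = 7·a/2.
With a = 1.059, ⟨x⟩ = 3.7065.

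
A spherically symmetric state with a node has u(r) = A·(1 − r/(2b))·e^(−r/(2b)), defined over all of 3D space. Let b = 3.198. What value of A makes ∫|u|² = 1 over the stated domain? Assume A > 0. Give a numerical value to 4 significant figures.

A ≈ 0.03488

Normalization requires ∫|u|² 4πr² dr = 1, integrated from 0 to ∞.
In 3D with spherical symmetry the volume element is 4πr² dr.
With u = A·(1 − r/(2b))·e^(−r/(2b)), the integral evaluates to A²·[8·π·b^3].
So A² = (8·π·b^3)^(−1).
With b = 3.198: A² = 0.0012165 and A = 0.034879.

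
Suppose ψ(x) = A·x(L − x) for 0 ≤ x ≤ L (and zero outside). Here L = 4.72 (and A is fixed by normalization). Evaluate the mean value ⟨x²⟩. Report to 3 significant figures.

⟨x^2⟩ ≈ 6.37

⟨x²⟩ = ∫ x^2 |ψ|² dx over the full domain.
Expanding the polynomial and integrating term by term, the ratio of the moment integral to the normalization integral gives ⟨x²⟩ = 2·L^2/7.
Putting L = 4.72 gives 6.365.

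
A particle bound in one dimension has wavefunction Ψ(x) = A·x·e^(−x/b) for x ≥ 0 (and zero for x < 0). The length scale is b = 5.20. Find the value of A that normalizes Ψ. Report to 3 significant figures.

A ≈ 0.169

The normalization condition is ∫|Ψ|² dx = 1 from 0 to ∞.
With Ψ = A·x·e^(−x/b), the integral evaluates to A²·[b^3/4].
Setting this equal to 1 gives A² = 1/(b^3/4).
Substituting b = 5.20 gives A² = 0.02845, so A = 0.1687.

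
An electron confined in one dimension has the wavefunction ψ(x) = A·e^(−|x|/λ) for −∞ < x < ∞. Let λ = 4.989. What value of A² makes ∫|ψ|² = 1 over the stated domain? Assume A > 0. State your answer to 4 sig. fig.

The normalization condition is ∫|ψ|² dx = 1 from −∞ to ∞.
∫|ψ|² dx = A²·(λ).
Setting this equal to 1 gives A² = 1/(λ).
With λ = 4.989: A² = 0.20044 and A = 0.44771.

A^2 ≈ 0.2004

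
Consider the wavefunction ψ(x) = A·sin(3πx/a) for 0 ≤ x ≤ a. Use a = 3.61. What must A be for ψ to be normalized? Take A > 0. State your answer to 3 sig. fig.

Require ∫ |ψ|² dx = 1 over the whole domain.
With ∫₀^a sin²(nπx/a) dx = a/2, carrying out the integral gives A² · a/2.
So A² = (a/2)^(−1).
Plugging in a = 3.61 yields A = 0.7443.

A ≈ 0.744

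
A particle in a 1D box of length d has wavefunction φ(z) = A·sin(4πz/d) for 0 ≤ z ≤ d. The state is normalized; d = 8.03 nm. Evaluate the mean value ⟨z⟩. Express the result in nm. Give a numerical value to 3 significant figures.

By definition ⟨z⟩ = ∫ z |φ(z)|² dz.
With ∫₀^d sin²(nπz/d) dz = d/2, the ratio of the moment integral to the normalization integral gives ⟨z⟩ = d/2.
With d = 8.03, ⟨z⟩ = 4.015.

⟨z⟩ ≈ 4.02 nm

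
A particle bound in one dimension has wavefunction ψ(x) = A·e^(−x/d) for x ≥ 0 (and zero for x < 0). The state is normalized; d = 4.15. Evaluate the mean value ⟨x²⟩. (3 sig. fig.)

The expectation value is the |ψ|²-weighted average of x^2: ∫ x^2|ψ|² dx.
Evaluating both integrals, ⟨x²⟩ = d^2/2.
Putting d = 4.15 gives 8.611.

⟨x^2⟩ ≈ 8.61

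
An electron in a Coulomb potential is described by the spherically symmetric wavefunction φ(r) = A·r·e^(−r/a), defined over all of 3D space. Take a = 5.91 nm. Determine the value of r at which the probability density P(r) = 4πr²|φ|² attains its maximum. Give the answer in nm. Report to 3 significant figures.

Set d/dr [P(r) = 4πr²|φ|²] = 0 and solve for r > 0.
This gives r = 2·a.
With a = 5.91, the most probable radial distance is 11.82 nm.

r ≈ 11.8 nm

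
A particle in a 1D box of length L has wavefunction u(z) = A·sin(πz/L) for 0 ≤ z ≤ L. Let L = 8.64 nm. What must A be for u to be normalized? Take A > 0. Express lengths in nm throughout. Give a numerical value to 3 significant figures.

A ≈ 0.481 nm^(-1/2)

Require ∫ |u|² dz = 1 over the whole domain.
With ∫₀^L sin²(nπz/L) dz = L/2, with u = A·sin(πz/L), the integral evaluates to A²·[L/2].
Setting this equal to 1 gives A² = 1/(L/2).
With L = 8.64: A² = 0.2315 and A = 0.4811.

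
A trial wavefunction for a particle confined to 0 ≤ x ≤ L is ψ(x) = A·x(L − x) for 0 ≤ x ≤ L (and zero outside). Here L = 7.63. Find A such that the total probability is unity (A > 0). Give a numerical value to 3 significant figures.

A ≈ 0.0341

The normalization condition is ∫|ψ|² dx = 1 from 0 to L.
Expanding the polynomial and integrating term by term, the integral (without the A² prefactor) comes out to L^5/30.
So A² = (L^5/30)^(−1).
Plugging in L = 7.63 yields A = 0.03406.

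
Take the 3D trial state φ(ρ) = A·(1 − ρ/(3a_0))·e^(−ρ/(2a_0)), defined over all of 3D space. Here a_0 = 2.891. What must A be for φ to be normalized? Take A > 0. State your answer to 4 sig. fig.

We need A² ∫|f|² 4πρ² dρ = 1, taking the integral from 0 to ∞.
(Spherical symmetry: dV = 4πρ² dρ.)
∫|φ|² 4πρ² dρ = A²·(8·π·a_0^3/3).
Hence A² = 1/[8·π·a_0^3/3].
With a_0 = 2.891: A² = 0.0049401 and A = 0.070286.

A ≈ 0.07029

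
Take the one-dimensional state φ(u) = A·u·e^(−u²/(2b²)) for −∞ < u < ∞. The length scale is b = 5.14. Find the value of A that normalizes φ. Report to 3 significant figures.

A ≈ 0.0912

We need A² ∫|f|² du = 1, taking the integral from −∞ to ∞.
The integral (without the A² prefactor) comes out to √(π)·b^3/2.
Hence A² = 1/[√(π)·b^3/2].
With b = 5.14: A² = 0.008309 and A = 0.09116.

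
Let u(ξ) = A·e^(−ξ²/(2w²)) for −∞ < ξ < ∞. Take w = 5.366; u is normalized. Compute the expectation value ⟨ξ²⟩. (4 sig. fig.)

⟨ξ²⟩ = ∫ ξ^2 |u|² dξ over the full domain.
Using the Gaussian integral ∫_{−∞}^{∞} e^(−αξ²) dξ = √(π/α), the ratio of the moment integral to the normalization integral gives ⟨ξ²⟩ = w^2/2.
Putting w = 5.366 gives 14.397.

⟨ξ^2⟩ ≈ 14.40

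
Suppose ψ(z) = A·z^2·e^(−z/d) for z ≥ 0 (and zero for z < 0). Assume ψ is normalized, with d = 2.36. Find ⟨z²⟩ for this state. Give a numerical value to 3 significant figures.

By definition ⟨z²⟩ = ∫ z^2 |ψ(z)|² dz.
Since the A² factors cancel between numerator and denominator, ⟨z²⟩ = 15·d^2/2.
Putting d = 2.36 gives 41.77.

⟨z^2⟩ ≈ 41.8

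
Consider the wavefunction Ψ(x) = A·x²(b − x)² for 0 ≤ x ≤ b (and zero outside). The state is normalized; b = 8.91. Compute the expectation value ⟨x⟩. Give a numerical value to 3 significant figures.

⟨x⟩ ≈ 4.46

By definition ⟨x⟩ = ∫ x |Ψ(x)|² dx.
Expanding the polynomial and integrating term by term, the ratio of the moment integral to the normalization integral gives ⟨x⟩ = b/2.
With b = 8.91, ⟨x⟩ = 4.455.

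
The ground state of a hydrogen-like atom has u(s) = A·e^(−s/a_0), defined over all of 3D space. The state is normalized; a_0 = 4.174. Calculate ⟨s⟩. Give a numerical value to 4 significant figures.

By definition ⟨s⟩ = ∫ s |u(s)|² 4πs² ds.
Since the A² factors cancel between numerator and denominator, ⟨s⟩ = 3·a_0/2.
With a_0 = 4.174, ⟨s⟩ = 6.2610.

⟨s⟩ ≈ 6.261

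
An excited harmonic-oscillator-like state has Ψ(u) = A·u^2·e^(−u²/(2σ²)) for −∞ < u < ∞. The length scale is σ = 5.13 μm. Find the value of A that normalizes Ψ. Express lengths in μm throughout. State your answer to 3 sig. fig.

A ≈ 0.0146 μm^(-5/2)

Require ∫ |Ψ|² du = 1 over the whole domain.
The integral (without the A² prefactor) comes out to 3·√(π)·σ^5/4.
So A² = (3·√(π)·σ^5/4)^(−1).
Plugging in σ = 5.13 yields A = 0.01455.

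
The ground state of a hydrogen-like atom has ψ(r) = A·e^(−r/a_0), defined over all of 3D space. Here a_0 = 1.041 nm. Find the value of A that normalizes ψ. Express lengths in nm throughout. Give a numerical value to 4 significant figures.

We need A² ∫|f|² 4πr² dr = 1, taking the integral from 0 to ∞.
In 3D with spherical symmetry the volume element is 4πr² dr.
∫|ψ|² 4πr² dr = A²·(π·a_0^3).
Plugging in a_0 = 1.041 yields A = 0.53119.

A ≈ 0.5312 nm^(-3/2)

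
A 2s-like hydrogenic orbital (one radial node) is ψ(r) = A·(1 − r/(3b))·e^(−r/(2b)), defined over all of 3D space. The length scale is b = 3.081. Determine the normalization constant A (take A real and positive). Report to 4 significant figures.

A ≈ 0.06389

We need A² ∫|f|² 4πr² dr = 1, taking the integral from 0 to ∞.
Carrying out the integral gives A² · 8·π·b^3/3.
Setting this equal to 1 gives A² = 1/(8·π·b^3/3).
Plugging in b = 3.081 yields A = 0.063886.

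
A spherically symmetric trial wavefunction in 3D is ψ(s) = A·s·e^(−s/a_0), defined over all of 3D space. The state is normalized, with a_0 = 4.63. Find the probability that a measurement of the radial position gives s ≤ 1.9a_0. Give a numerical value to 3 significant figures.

P ≈ 0.332

With dV = 4πs²ds, the probability is ∫|ψ|² dV over s ≤ 1.9a_0.
Normalization gives A² = 1/(3·π·a_0^5).
In terms of u = s/a_0 (A², 4π and the length scale all cancel between numerator and denominator), P = [∫_{0}^{1.9} u^4·e^(-2·u) du] / [∫_{0}^{∞} u^4·e^(-2·u) du].
An antiderivative of u^4·e^(-2·u) is -(u^4/2 + u^3 + 3·u^2/2 + 3·u/2 + 3/4)·e^(-2·u); evaluating from 0 to 1.9 gives ≈ 0.24912, while the full integral is 3/4.
This evaluates to P = 0.3322.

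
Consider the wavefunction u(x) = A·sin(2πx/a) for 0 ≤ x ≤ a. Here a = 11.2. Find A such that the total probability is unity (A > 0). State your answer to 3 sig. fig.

The normalization condition is ∫|u|² dx = 1 from 0 to a.
Using sin²θ = (1 − cos 2θ)/2, the integral (without the A² prefactor) comes out to a/2.
So A² = (a/2)^(−1).
With a = 11.2: A² = 0.1786 and A = 0.4226.

A ≈ 0.423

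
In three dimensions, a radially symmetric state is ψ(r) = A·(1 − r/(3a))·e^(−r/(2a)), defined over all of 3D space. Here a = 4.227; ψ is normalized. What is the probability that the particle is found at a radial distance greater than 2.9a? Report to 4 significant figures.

Integrate the radial probability density 4πr²|ψ|² over r > 2.9a.
A² is fixed by ∫₀^∞ 4πr²|ψ|² dr = 1, i.e. A² = (8·π·a^3/3)^(−1).
In terms of u = r/a (A², 4π and the length scale all cancel between numerator and denominator), P = [∫_{2.9}^{∞} u^2·(1 - u/3)^2·e^(-u) du] / [∫_{0}^{∞} u^2·(1 - u/3)^2·e^(-u) du].
An antiderivative of u^2·(1 - u/3)^2·e^(-u) is (-u^4 + 2·u^3 - 3·u^2 - 6·u - 6)·e^(-u)/9; evaluating from 2.9 to ∞ gives ≈ 0.431505, while the full integral is 2/3.
Taking the ratio yields P = 0.64726.

P ≈ 0.6473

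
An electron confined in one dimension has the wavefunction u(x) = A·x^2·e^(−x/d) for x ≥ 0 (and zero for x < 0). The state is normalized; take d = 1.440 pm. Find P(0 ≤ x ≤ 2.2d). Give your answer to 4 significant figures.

P ≈ 0.4488

|u|² is the probability density, so P = ∫_{0}^{2.2d} |u|² dx.
With A² fixed by ∫|u|² = 1, i.e. A² = (3·d^5/4)^(−1), substitute and integrate.
Let t = x/d; then A² and the length scale cancel, so P = ∫_{0}^{2.2} t^4·e^(-2·t) dt ÷ ∫_{0}^{∞} t^4·e^(-2·t) dt.
Using ∫ t^4·e^(-2·t) dt = -(t^4/2 + t^3 + 3·t^2/2 + 3·t/2 + 3/4)·e^(-2·t), the numerator is ≈ 0.336612 and the denominator is 3/4.
This works out to P = 0.44882.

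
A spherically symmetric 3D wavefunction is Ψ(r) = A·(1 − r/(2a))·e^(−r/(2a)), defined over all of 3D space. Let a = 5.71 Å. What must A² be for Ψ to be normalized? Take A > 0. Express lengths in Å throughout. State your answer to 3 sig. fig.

A^2 ≈ 0.000214 Å^(-3)

We need A² ∫|f|² 4πr² dr = 1, taking the integral from 0 to ∞.
Using ∫₀^∞ rⁿ e^(−αr) dr = n!/αⁿ⁺¹, the integral (without the A² prefactor) comes out to 8·π·a^3.
So A² = (8·π·a^3)^(−1).
Substituting a = 5.71 gives A² = 0.0002137, so A = 0.01462.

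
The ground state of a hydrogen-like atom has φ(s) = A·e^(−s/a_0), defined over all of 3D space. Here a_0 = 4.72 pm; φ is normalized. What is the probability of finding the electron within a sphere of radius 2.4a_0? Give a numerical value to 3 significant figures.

P = ∫ |φ|² 4πs² ds over s ≤ 2.4a_0.
The full normalization integral is A²·[π·a_0^3] = 1, fixing A².
Substituting u = s/a_0, A², 4π and the length scale all cancel in the ratio: P = ∫_{0}^{2.4} u^2·e^(-2·u) du / ∫_{0}^{∞} u^2·e^(-2·u) du.
Using ∫ u^2·e^(-2·u) du = -(2·u^2 + 2·u + 1)·e^(-2·u)/4, the numerator is 1/4 - 433·e^(-24/5)/100 and the denominator is 1/4.
This evaluates to P = 0.8575.

P ≈ 0.857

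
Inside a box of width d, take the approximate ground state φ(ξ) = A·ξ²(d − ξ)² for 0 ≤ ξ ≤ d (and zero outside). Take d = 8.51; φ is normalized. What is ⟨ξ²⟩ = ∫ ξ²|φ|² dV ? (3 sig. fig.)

⟨ξ^2⟩ ≈ 19.8

The expectation value is the |φ|²-weighted average of ξ^2: ∫ ξ^2|φ|² dξ.
Evaluating both integrals, ⟨ξ²⟩ = 3·d^2/11.
Putting d = 8.51 gives 19.75.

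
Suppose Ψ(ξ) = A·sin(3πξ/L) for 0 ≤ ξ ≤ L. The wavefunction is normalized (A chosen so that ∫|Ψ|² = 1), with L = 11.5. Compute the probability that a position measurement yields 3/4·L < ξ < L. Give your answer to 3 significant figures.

P = ∫_{3/4·L}^{L} |Ψ(ξ)|² dξ.
Since A² = 1/(L/2), this is the region integral divided by the full normalization integral.
In terms of u = ξ/L (A² and the length scale cancel between numerator and denominator), P = [∫_{3/4}^{1} sin(3·π·u)^2 du] / [∫_{0}^{1} sin(3·π·u)^2 du].
An antiderivative of sin(3·π·u)^2 is u/2 - sin(6·π·u)/(12·π); evaluating from 3/4 to 1 gives 1/(12·π) + 1/8, while the full integral is 1/2.
Taking the ratio, P = (2 + 3·π)/(12·π).

P ≈ 0.303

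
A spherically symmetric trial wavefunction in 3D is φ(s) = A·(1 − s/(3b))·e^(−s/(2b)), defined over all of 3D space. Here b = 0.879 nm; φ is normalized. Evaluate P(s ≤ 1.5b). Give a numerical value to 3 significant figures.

P = ∫ |φ|² 4πs² ds over s ≤ 1.5b.
Normalization gives A² = 1/(8·π·b^3/3).
In terms of u = s/b (A², 4π and the length scale all cancel between numerator and denominator), P = [∫_{0}^{1.5} u^2·(1 - u/3)^2·e^(-u) du] / [∫_{0}^{∞} u^2·(1 - u/3)^2·e^(-u) du].
An antiderivative of u^2·(1 - u/3)^2·e^(-u) is (-u^4 + 2·u^3 - 3·u^2 - 6·u - 6)·e^(-u)/9; evaluating from 0 to 1.5 gives 2/3 - 107·e^(-3/2)/48, while the full integral is 2/3.
Taking the ratio yields P = 0.2539.

P ≈ 0.254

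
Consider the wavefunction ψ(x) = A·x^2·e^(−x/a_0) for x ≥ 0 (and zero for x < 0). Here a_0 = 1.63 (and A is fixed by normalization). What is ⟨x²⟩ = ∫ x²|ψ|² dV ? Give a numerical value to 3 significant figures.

By definition ⟨x²⟩ = ∫ x^2 |ψ(x)|² dx.
With ∫₀^∞ x^6 e^(−αx) dx = 6!/α^7, evaluating both integrals, ⟨x²⟩ = 15·a_0^2/2.
Putting a_0 = 1.63 gives 19.93.

⟨x^2⟩ ≈ 19.9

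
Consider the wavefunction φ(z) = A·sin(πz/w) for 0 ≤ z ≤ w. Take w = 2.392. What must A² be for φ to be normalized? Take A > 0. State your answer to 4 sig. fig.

Normalization requires ∫|φ|² dz = 1, integrated from 0 to w.
With ∫₀^w sin²(nπz/w) dz = w/2, with φ = A·sin(πz/w), the integral evaluates to A²·[w/2].
Setting this equal to 1 gives A² = 1/(w/2).
With w = 2.392: A² = 0.83612 and A = 0.91440.

A^2 ≈ 0.8361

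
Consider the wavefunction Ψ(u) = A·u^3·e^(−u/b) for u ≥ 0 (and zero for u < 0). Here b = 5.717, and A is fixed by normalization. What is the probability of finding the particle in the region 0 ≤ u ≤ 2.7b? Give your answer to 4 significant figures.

P ≈ 0.2983

P = ∫_{0}^{2.7b} |Ψ(u)|² du.
The normalization integral ∫|Ψ|²du over the whole domain equals 45·b^7/8·A², and A² cancels in the ratio.
In terms of t = u/b (A² and the length scale cancel between numerator and denominator), P = [∫_{0}^{2.7} t^6·e^(-2·t) dt] / [∫_{0}^{∞} t^6·e^(-2·t) dt].
With ∫ t^6·e^(-2·t) dt = -(4·t^6 + 12·t^5 + 30·t^4 + 60·t^3 + 90·t^2 + 90·t + 45)·e^(-2·t)/8 + C, the region integral is ≈ 1.67810 and the full one is 45/8.
This works out to P = 0.29833.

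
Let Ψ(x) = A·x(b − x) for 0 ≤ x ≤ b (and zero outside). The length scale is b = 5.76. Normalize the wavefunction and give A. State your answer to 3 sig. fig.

A ≈ 0.0688

Normalization requires ∫|Ψ|² dx = 1, integrated from 0 to b.
With Ψ = A·x(b − x), the integral evaluates to A²·[b^5/30].
Hence A² = 1/[b^5/30].
Substituting b = 5.76 gives A² = 0.004732, so A = 0.06879.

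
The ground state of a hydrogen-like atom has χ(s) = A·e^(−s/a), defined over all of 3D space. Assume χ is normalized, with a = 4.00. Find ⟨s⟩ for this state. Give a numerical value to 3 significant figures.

⟨s⟩ ≈ 6.00

The expectation value is the |χ|²-weighted average of s: ∫ s|χ|² 4πs² ds.
Recall ∫₀^∞ s^m e^(−s/β) ds = m!·β^(m+1), the ratio of the moment integral to the normalization integral gives ⟨s⟩ = 3·a/2.
Putting a = 4.00 gives 6.000.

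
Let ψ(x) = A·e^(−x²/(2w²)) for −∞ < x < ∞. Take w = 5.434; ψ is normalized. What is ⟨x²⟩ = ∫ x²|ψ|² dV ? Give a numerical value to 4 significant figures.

⟨x^2⟩ ≈ 14.76

By definition ⟨x²⟩ = ∫ x^2 |ψ(x)|² dx.
With ∫_{−∞}^{∞} x^(2m) e^(−αx²) dx = (2m−1)!!·√π / (2^m α^(m+1/2)), the ratio of the moment integral to the normalization integral gives ⟨x²⟩ = w^2/2.
Putting w = 5.434 gives 14.764.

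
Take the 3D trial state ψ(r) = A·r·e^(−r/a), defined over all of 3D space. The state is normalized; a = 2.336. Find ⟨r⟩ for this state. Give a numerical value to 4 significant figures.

⟨r⟩ ≈ 5.840

The expectation value is the |ψ|²-weighted average of r: ∫ r|ψ|² 4πr² dr.
Recall ∫₀^∞ r^m e^(−r/β) dr = m!·β^(m+1), the ratio of the moment integral to the normalization integral gives ⟨r⟩ = 5·a/2.
Putting a = 2.336 gives 5.8400.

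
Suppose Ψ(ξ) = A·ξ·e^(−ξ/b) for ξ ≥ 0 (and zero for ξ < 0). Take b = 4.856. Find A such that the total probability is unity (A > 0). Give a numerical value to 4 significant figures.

Require ∫ |Ψ|² dξ = 1 over the whole domain.
∫|Ψ|² dξ = A²·(b^3/4).
Hence A² = 1/[b^3/4].
With b = 4.856: A² = 0.034932 and A = 0.18690.

A ≈ 0.1869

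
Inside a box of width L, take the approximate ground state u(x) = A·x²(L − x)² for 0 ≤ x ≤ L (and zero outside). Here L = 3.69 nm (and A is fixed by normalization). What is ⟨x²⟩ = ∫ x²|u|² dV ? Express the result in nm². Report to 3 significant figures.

The expectation value is the |u|²-weighted average of x^2: ∫ x^2|u|² dx.
Expanding the polynomial and integrating term by term, evaluating both integrals, ⟨x²⟩ = 3·L^2/11.
With L = 3.69, ⟨x^2⟩ = 3.713.

⟨x^2⟩ ≈ 3.71 nm^2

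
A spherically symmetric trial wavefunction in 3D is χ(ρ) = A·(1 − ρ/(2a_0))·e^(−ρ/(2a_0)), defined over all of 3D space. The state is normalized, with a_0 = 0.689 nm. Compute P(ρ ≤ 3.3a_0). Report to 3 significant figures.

P ≈ 0.0938

Integrate the radial probability density 4πρ²|χ|² over ρ ≤ 3.3a_0.
A² is fixed by ∫₀^∞ 4πρ²|χ|² dρ = 1, i.e. A² = (8·π·a_0^3)^(−1).
Let u = ρ/a_0; then A², 4π and the length scale all cancel, so P = ∫_{0}^{3.3} u^2·(1 - u/2)^2·e^(-u) du ÷ ∫_{0}^{∞} u^2·(1 - u/2)^2·e^(-u) du.
With ∫ u^2·(1 - u/2)^2·e^(-u) du = -(u^4/4 + u^2 + 2·u + 2)·e^(-u) + C, the region integral is ≈ 0.18763 and the full one is 2.
The region integral divided by the full integral gives P = 0.09382.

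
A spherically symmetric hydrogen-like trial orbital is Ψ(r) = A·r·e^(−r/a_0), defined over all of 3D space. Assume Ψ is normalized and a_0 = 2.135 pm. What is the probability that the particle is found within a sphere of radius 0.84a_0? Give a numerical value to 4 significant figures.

P ≈ 0.02836

With dV = 4πr²dr, the probability is ∫|Ψ|² dV over r ≤ 0.84a_0.
A² is fixed by ∫₀^∞ 4πr²|Ψ|² dr = 1, i.e. A² = (3·π·a_0^5)^(−1).
Substituting u = r/a_0, A², 4π and the length scale all cancel in the ratio: P = ∫_{0}^{0.84} u^4·e^(-2·u) du / ∫_{0}^{∞} u^4·e^(-2·u) du.
An antiderivative of u^4·e^(-2·u) is -(u^4/2 + u^3 + 3·u^2/2 + 3·u/2 + 3/4)·e^(-2·u); evaluating from 0 to 0.84 gives ≈ 0.0212704, while the full integral is 3/4.
The region integral divided by the full integral gives P = 0.028360.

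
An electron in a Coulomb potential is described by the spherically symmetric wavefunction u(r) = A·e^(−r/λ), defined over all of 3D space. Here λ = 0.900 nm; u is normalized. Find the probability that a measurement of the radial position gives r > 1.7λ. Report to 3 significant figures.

P ≈ 0.340

With dV = 4πr²dr, the probability is ∫|u|² dV over r > 1.7λ.
A² is fixed by ∫₀^∞ 4πr²|u|² dr = 1, i.e. A² = (π·λ^3)^(−1).
Substituting t = r/λ, A², 4π and the length scale all cancel in the ratio: P = ∫_{1.7}^{∞} t^2·e^(-2·t) dt / ∫_{0}^{∞} t^2·e^(-2·t) dt.
An antiderivative of t^2·e^(-2·t) is -(2·t^2 + 2·t + 1)·e^(-2·t)/4; evaluating from 1.7 to ∞ gives 509·e^(-17/5)/200, while the full integral is 1/4.
The region integral divided by the full integral gives P = 0.3397.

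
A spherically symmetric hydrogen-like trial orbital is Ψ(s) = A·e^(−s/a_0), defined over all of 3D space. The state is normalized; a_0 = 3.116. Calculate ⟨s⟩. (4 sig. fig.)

The expectation value is the |Ψ|²-weighted average of s: ∫ s|Ψ|² 4πs² ds.
The ratio of the moment integral to the normalization integral gives ⟨s⟩ = 3·a_0/2.
With a_0 = 3.116, ⟨s⟩ = 4.6740.

⟨s⟩ ≈ 4.674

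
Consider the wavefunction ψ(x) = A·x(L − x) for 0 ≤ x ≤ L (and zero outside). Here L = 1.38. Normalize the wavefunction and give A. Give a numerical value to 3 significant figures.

A ≈ 2.45

Require ∫ |ψ|² dx = 1 over the whole domain.
Expanding the polynomial and integrating term by term, the integral (without the A² prefactor) comes out to L^5/30.
So A² = (L^5/30)^(−1).
Substituting L = 1.38 gives A² = 5.994, so A = 2.448.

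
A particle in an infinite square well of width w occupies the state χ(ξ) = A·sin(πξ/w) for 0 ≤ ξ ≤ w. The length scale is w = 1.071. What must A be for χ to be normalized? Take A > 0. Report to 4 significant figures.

A ≈ 1.367

Require ∫ |χ|² dξ = 1 over the whole domain.
With ∫₀^w sin²(nπξ/w) dξ = w/2, the integral (without the A² prefactor) comes out to w/2.
Setting this equal to 1 gives A² = 1/(w/2).
Plugging in w = 1.071 yields A = 1.3665.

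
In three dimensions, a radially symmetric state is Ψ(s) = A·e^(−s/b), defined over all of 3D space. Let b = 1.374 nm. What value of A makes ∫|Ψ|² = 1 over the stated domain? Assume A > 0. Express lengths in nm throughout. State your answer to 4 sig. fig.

A ≈ 0.3503 nm^(-3/2)

The normalization condition is ∫|Ψ|² 4πs² ds = 1 from 0 to ∞.
In 3D with spherical symmetry the volume element is 4πs² ds.
Carrying out the integral gives A² · π·b^3.
So A² = (π·b^3)^(−1).
With b = 1.374: A² = 0.12271 and A = 0.35030.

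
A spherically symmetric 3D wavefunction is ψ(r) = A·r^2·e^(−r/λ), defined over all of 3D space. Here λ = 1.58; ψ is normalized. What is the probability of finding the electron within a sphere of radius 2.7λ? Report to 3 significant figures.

P ≈ 0.298

Integrate the radial probability density 4πr²|ψ|² over r ≤ 2.7λ.
Normalization gives A² = 1/(45·π·λ^7/2).
Let u = r/λ; then A², 4π and the length scale all cancel, so P = ∫_{0}^{2.7} u^6·e^(-2·u) du ÷ ∫_{0}^{∞} u^6·e^(-2·u) du.
With ∫ u^6·e^(-2·u) du = -(4·u^6 + 12·u^5 + 30·u^4 + 60·u^3 + 90·u^2 + 90·u + 45)·e^(-2·u)/8 + C, the region integral is ≈ 1.6781 and the full one is 45/8.
Taking the ratio yields P = 0.2983.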